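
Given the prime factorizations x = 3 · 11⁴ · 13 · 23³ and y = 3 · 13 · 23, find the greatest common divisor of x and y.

897

min exponent per shared prime: 3 · 13 · 23 = 897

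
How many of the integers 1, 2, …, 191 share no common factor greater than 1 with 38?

91

38 = 2·19. Inclusion–exclusion on these primes:
191 − ⌊191/2⌋ − ⌊191/19⌋ + ⌊191/38⌋ = 91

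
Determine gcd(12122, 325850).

38

12122 = 2 · 11 · 19 · 29
325850 = 2 · 5² · 7³ · 19
Common: 2 · 19 = 38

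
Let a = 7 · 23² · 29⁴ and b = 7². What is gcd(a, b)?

min exponent per shared prime: 7 = 7

7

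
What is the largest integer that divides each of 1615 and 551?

19

1615 = 5 · 17 · 19
551 = 19 · 29
Common: 19 = 19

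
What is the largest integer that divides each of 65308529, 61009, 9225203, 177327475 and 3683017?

3211

gcd(65308529, 61009): 65308529 = 1070·61009 + 28899; 61009 = 2·28899 + 3211; 28899 = 9·3211 + 0 → 3211
gcd(3211, 9225203): 9225203 = 2873·3211 + 0 → 3211
gcd(3211, 177327475): 177327475 = 55225·3211 + 0 → 3211
gcd(3211, 3683017): 3683017 = 1147·3211 + 0 → 3211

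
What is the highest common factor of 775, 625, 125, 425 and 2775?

775 = 5² · 31; 625 = 5⁴; 125 = 5³; 425 = 5² · 17; 2775 = 3 · 5² · 37
gcd takes min exponent of each prime: 5² = 25

25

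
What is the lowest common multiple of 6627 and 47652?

105263268

6627 = 3 · 47²; 47652 = 2² · 3 · 11 · 19²
max exponents: 2² · 3 · 11 · 19² · 47² = 105263268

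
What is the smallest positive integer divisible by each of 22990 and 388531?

3885310

22990 = 2 · 5 · 11² · 19; 388531 = 11² · 13² · 19
max exponents: 2 · 5 · 11² · 13² · 19 = 3885310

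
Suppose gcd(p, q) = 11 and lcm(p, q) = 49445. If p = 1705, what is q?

p·q = gcd·lcm = 11·49445 = 543895, so q = 543895/1705 = 319.

319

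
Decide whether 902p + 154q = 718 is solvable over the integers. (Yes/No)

gcd(902, 154): 902 = 5·154 + 132; 154 = 1·132 + 22; 132 = 6·22 + 0 → 22
22 does not divide 718, so a solution does not exist.

No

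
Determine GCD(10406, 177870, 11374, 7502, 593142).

242

gcd(10406, 177870): 177870 = 17·10406 + 968; 10406 = 10·968 + 726; 968 = 1·726 + 242; 726 = 3·242 + 0 → 242
gcd(242, 11374): 11374 = 47·242 + 0 → 242
gcd(242, 7502): 7502 = 31·242 + 0 → 242
gcd(242, 593142): 593142 = 2451·242 + 0 → 242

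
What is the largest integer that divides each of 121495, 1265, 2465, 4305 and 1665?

121495 = 5 · 11 · 47²; 1265 = 5 · 11 · 23; 2465 = 5 · 17 · 29; 4305 = 3 · 5 · 7 · 41; 1665 = 3² · 5 · 37
gcd takes min exponent of each prime: 5 = 5

5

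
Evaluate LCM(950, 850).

gcd first: 950 = 1·850 + 100; 850 = 8·100 + 50; 100 = 2·50 + 0 → gcd = 50
lcm = 950·850/gcd = 807500/50 = 16150

16150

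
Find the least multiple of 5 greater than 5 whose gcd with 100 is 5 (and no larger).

15

100 = 5·20. Any m with gcd(m, 100) = 5 is a multiple of 5, say 5s, with s coprime to 20.
Need s > 5/5, so s ≥ 2. First s ≥ 2 with gcd(s, 20) = 1 is s = 3. Thus m = 5·3 = 15.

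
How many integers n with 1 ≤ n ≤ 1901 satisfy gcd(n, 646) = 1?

848

646 = 2·17·19. Inclusion–exclusion on these primes:
1901 − ⌊1901/2⌋ − ⌊1901/17⌋ − ⌊1901/19⌋ + ⌊1901/34⌋ + ⌊1901/38⌋ + ⌊1901/323⌋ − ⌊1901/646⌋ = 848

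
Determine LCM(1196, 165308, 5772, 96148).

1196 = 2² · 13 · 23; 165308 = 2² · 11 · 13 · 17²; 5772 = 2² · 3 · 13 · 37; 96148 = 2² · 13 · 43²
lcm takes max exponent of each prime: 2² · 3 · 11 · 13 · 17² · 23 · 37 · 43² = 780335918076

780335918076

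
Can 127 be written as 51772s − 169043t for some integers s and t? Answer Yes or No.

No

By Bézout, 51772s − 169043t = 127 has integer solutions iff gcd(51772, 169043) | 127.
Euclid: 169043 = 3·51772 + 13727; 51772 = 3·13727 + 10591; 13727 = 1·10591 + 3136; 10591 = 3·3136 + 1183; 3136 = 2·1183 + 770; 1183 = 1·770 + 413; 770 = 1·413 + 357; 413 = 1·357 + 56; 357 = 6·56 + 21; 56 = 2·21 + 14; 21 = 1·14 + 7; 14 = 2·7 + 0. gcd = 7; 127 mod 7 = 1. No.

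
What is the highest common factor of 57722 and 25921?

49

57722 = 2 · 7² · 19 · 31
25921 = 7² · 23²
Common: 7² = 49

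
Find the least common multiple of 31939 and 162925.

273876925

31939 = 19 · 41²; 162925 = 5² · 7³ · 19
max exponents: 5² · 7³ · 19 · 41² = 273876925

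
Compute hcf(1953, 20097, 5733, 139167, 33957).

63

1953 = 3² · 7 · 31; 20097 = 3² · 7 · 11 · 29; 5733 = 3² · 7² · 13; 139167 = 3² · 7 · 47²; 33957 = 3² · 7³ · 11
gcd takes min exponent of each prime: 3² · 7 = 63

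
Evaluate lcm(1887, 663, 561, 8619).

1887 = 3 · 17 · 37; 663 = 3 · 13 · 17; 561 = 3 · 11 · 17; 8619 = 3 · 13² · 17
lcm takes max exponent of each prime: 3 · 11 · 13² · 17 · 37 = 3507933

3507933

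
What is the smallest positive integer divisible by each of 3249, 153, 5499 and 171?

3249 = 3² · 19²; 153 = 3² · 17; 5499 = 3² · 13 · 47; 171 = 3² · 19
lcm takes max exponent of each prime: 3² · 13 · 17 · 19² · 47 = 33747363

33747363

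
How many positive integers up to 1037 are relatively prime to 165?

Prime factors of 165: 3, 5, 11. Count integers ≤ 1037 divisible by none of them.
By inclusion–exclusion: 1037 − ⌊1037/3⌋ − ⌊1037/5⌋ − ⌊1037/11⌋ + ⌊1037/15⌋ + ⌊1037/33⌋ + ⌊1037/55⌋ − ⌊1037/165⌋ = 503.

503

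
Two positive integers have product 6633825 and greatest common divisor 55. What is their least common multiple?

For any two positive integers, gcd × lcm equals their product. Hence lcm = 6633825 / 55 = 120615.

120615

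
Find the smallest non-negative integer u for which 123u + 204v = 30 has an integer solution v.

50

Reduce mod 204: 123u ≡ 30 (mod 204). With g = gcd(123, 204) = 3 dividing 30, divide through: 41u ≡ 10 (mod 68).
Since gcd(41, 68) = 1, u ≡ 10·(41)⁻¹ ≡ 50 (mod 68). Smallest non-negative: 50.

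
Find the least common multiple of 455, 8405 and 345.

lcm(455, 8405) = 455·8405/gcd = 3824275/5 = 764855
lcm(764855, 345) = 764855·345/gcd = 263874975/5 = 52774995

52774995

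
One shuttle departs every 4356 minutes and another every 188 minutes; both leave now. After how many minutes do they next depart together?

204732

gcd first: 4356 = 23·188 + 32; 188 = 5·32 + 28; 32 = 1·28 + 4; 28 = 7·4 + 0 → gcd = 4
lcm = 4356·188/gcd = 818928/4 = 204732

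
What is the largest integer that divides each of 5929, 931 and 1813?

49

5929 = 7² · 11²; 931 = 7² · 19; 1813 = 7² · 37
gcd takes min exponent of each prime: 7² = 49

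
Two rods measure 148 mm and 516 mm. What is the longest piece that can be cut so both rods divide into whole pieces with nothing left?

4

Euclid: 516 = 3·148 + 72; 148 = 2·72 + 4; 72 = 18·4 + 0. Last nonzero remainder: 4.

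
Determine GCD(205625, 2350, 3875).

gcd(205625, 2350): 205625 = 87·2350 + 1175; 2350 = 2·1175 + 0 → 1175
gcd(1175, 3875): 3875 = 3·1175 + 350; 1175 = 3·350 + 125; 350 = 2·125 + 100; 125 = 1·100 + 25; 100 = 4·25 + 0 → 25

25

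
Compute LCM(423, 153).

7191

423 = 3² · 47; 153 = 3² · 17
max exponents: 3² · 17 · 47 = 7191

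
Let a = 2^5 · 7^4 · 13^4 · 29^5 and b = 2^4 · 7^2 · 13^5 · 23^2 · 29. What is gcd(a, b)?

649362896

min exponent per shared prime: 2^4 · 7^2 · 13^4 · 29 = 649362896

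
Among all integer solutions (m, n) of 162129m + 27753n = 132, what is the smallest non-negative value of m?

gcd(162129, 27753) = 33 (Euclid: 162129 = 5·27753 + 23364; 27753 = 1·23364 + 4389; 23364 = 5·4389 + 1419; 4389 = 3·1419 + 132; 1419 = 10·132 + 99; 132 = 1·99 + 33; 99 = 3·33 + 0), and 33 | 132.
Extended Euclid: 162129·(-215) + 27753·(1256) = 33. Scale by 4: m₀ = -860.
General solution m = m₀ + 841t; reducing mod 841 gives m = 822 (and n = -4802).

822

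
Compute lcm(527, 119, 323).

70091

lcm(527, 119) = 527·119/gcd = 62713/17 = 3689
lcm(3689, 323) = 3689·323/gcd = 1191547/17 = 70091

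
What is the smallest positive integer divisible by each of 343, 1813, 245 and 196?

343 = 7³; 1813 = 7² · 37; 245 = 5 · 7²; 196 = 2² · 7²
lcm takes max exponent of each prime: 2² · 5 · 7³ · 37 = 253820

253820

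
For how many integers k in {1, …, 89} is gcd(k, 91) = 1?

91 = 7·13. Inclusion–exclusion on these primes:
89 − ⌊89/7⌋ − ⌊89/13⌋ + ⌊89/91⌋ = 71

71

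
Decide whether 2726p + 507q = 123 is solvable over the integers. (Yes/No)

gcd(2726, 507): 2726 = 5·507 + 191; 507 = 2·191 + 125; 191 = 1·125 + 66; 125 = 1·66 + 59; 66 = 1·59 + 7; 59 = 8·7 + 3; 7 = 2·3 + 1; 3 = 3·1 + 0 → 1
1 divides 123, so a solution exists.

Yes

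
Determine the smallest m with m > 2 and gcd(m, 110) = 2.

gcd(m, 110) = 2 forces 2 | m; write m = 2s. Then gcd(2s, 2·55) = 2·gcd(s, 55), so need gcd(s, 55) = 1.
2s > 2 gives s ≥ 2. The least s ≥ 2 coprime to 55 is 2, so m = 2·2 = 4.

4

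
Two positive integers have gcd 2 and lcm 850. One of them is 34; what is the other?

m·n = gcd·lcm = 2·850 = 1700, so n = 1700/34 = 50.

50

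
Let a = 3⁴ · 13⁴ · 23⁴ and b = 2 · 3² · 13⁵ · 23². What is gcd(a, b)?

135978921

min exponent per shared prime: 3² · 13⁴ · 23² = 135978921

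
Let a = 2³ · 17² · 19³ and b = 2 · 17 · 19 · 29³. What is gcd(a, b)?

646

min exponent per shared prime: 2 · 17 · 19 = 646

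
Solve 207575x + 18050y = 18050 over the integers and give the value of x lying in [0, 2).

0

Reduce mod 18050: 207575x ≡ 18050 (mod 18050). With g = gcd(207575, 18050) = 9025 dividing 18050, divide through: 23x ≡ 2 (mod 2).
Since gcd(23, 2) = 1, x ≡ 2·(23)⁻¹ ≡ 0 (mod 2). Smallest non-negative: 0.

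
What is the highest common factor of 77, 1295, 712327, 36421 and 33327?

77 = 7 · 11; 1295 = 5 · 7 · 37; 712327 = 7 · 11² · 29²; 36421 = 7 · 11² · 43; 33327 = 3² · 7 · 23²
gcd takes min exponent of each prime: 7 = 7

7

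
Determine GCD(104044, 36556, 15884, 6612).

gcd(104044, 36556): 104044 = 2·36556 + 30932; 36556 = 1·30932 + 5624; 30932 = 5·5624 + 2812; 5624 = 2·2812 + 0 → 2812
gcd(2812, 15884): 15884 = 5·2812 + 1824; 2812 = 1·1824 + 988; 1824 = 1·988 + 836; 988 = 1·836 + 152; 836 = 5·152 + 76; 152 = 2·76 + 0 → 76
gcd(76, 6612): 6612 = 87·76 + 0 → 76

76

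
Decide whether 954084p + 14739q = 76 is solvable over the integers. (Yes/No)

No

By Bézout, 954084p + 14739q = 76 has integer solutions iff gcd(954084, 14739) | 76.
Euclid: 954084 = 64·14739 + 10788; 14739 = 1·10788 + 3951; 10788 = 2·3951 + 2886; 3951 = 1·2886 + 1065; 2886 = 2·1065 + 756; 1065 = 1·756 + 309; 756 = 2·309 + 138; 309 = 2·138 + 33; 138 = 4·33 + 6; 33 = 5·6 + 3; 6 = 2·3 + 0. gcd = 3; 76 mod 3 = 1. No.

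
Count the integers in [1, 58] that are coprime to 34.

27

Prime factors of 34: 2, 17. Count integers ≤ 58 divisible by none of them.
By inclusion–exclusion: 58 − ⌊58/2⌋ − ⌊58/17⌋ + ⌊58/34⌋ = 27.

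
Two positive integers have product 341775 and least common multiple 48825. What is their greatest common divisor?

7

From gcd × lcm = uv: gcd = 341775 / 48825 = 7.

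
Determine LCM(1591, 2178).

gcd first: 2178 = 1·1591 + 587; 1591 = 2·587 + 417; 587 = 1·417 + 170; 417 = 2·170 + 77; 170 = 2·77 + 16; 77 = 4·16 + 13; 16 = 1·13 + 3; 13 = 4·3 + 1; 3 = 3·1 + 0 → gcd = 1
lcm = 1591·2178/gcd = 3465198/1 = 3465198

3465198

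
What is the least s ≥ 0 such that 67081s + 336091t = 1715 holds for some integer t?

3417

gcd(67081, 336091) = 49 (Euclid: 336091 = 5·67081 + 686; 67081 = 97·686 + 539; 686 = 1·539 + 147; 539 = 3·147 + 98; 147 = 1·98 + 49; 98 = 2·49 + 0), and 49 | 1715.
Extended Euclid: 67081·(-2450) + 336091·(489) = 49. Scale by 35: s₀ = -85750.
General solution s = s₀ + 6859k; reducing mod 6859 gives s = 3417 (and t = -682).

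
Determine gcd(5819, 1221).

11

5819 = 11 · 23²
1221 = 3 · 11 · 37
Common: 11 = 11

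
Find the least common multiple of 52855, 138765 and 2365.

52855 = 5 · 11 · 31²; 138765 = 3 · 5 · 11 · 29²; 2365 = 5 · 11 · 43
lcm takes max exponent of each prime: 3 · 5 · 11 · 29² · 31² · 43 = 5734186095

5734186095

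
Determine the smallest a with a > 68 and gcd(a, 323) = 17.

323 = 17·19. Any a with gcd(a, 323) = 17 is a multiple of 17, say 17s, with s coprime to 19.
Need s > 68/17, so s ≥ 5. First s ≥ 5 with gcd(s, 19) = 1 is s = 5. Thus a = 17·5 = 85.

85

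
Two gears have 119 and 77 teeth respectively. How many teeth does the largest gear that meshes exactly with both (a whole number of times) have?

7

119 = 7 · 17
77 = 7 · 11
Common: 7 = 7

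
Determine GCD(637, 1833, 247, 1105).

637 = 7² · 13; 1833 = 3 · 13 · 47; 247 = 13 · 19; 1105 = 5 · 13 · 17
gcd takes min exponent of each prime: 13 = 13

13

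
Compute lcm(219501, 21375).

521314875

gcd first: 219501 = 10·21375 + 5751; 21375 = 3·5751 + 4122; 5751 = 1·4122 + 1629; 4122 = 2·1629 + 864; 1629 = 1·864 + 765; 864 = 1·765 + 99; 765 = 7·99 + 72; 99 = 1·72 + 27; 72 = 2·27 + 18; 27 = 1·18 + 9; 18 = 2·9 + 0 → gcd = 9
lcm = 219501·21375/gcd = 4691833875/9 = 521314875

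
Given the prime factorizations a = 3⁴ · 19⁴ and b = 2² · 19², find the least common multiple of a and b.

42224004

max exponent per prime: 2² · 3⁴ · 19⁴ = 42224004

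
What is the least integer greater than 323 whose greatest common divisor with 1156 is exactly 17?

357

1156 = 17·68. Any a with gcd(a, 1156) = 17 is a multiple of 17, say 17s, with s coprime to 68.
Need s > 323/17, so s ≥ 20. First s ≥ 20 with gcd(s, 68) = 1 is s = 21. Thus a = 17·21 = 357.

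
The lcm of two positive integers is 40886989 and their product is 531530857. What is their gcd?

13

From gcd × lcm = pq: gcd = 531530857 / 40886989 = 13.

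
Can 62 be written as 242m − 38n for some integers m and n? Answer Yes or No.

By Bézout, 242m − 38n = 62 has integer solutions iff gcd(242, 38) | 62.
Euclid: 242 = 6·38 + 14; 38 = 2·14 + 10; 14 = 1·10 + 4; 10 = 2·4 + 2; 4 = 2·2 + 0. gcd = 2; 62 mod 2 = 0. Yes.

Yes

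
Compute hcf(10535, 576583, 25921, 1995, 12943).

7

gcd(10535, 576583): 576583 = 54·10535 + 7693; 10535 = 1·7693 + 2842; 7693 = 2·2842 + 2009; 2842 = 1·2009 + 833; 2009 = 2·833 + 343; 833 = 2·343 + 147; 343 = 2·147 + 49; 147 = 3·49 + 0 → 49
gcd(49, 25921): 25921 = 529·49 + 0 → 49
gcd(49, 1995): 1995 = 40·49 + 35; 49 = 1·35 + 14; 35 = 2·14 + 7; 14 = 2·7 + 0 → 7
gcd(7, 12943): 12943 = 1849·7 + 0 → 7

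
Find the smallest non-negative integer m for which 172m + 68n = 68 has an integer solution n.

gcd(172, 68) = 4 (Euclid: 172 = 2·68 + 36; 68 = 1·36 + 32; 36 = 1·32 + 4; 32 = 8·4 + 0), and 4 | 68.
Extended Euclid: 172·(2) + 68·(-5) = 4. Scale by 17: m₀ = 34.
General solution m = m₀ + 17t; reducing mod 17 gives m = 0 (and n = 1).

0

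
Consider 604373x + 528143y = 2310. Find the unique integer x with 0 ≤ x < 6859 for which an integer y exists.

gcd(604373, 528143) = 77 (Euclid: 604373 = 1·528143 + 76230; 528143 = 6·76230 + 70763; 76230 = 1·70763 + 5467; 70763 = 12·5467 + 5159; 5467 = 1·5159 + 308; 5159 = 16·308 + 231; 308 = 1·231 + 77; 231 = 3·77 + 0), and 77 | 2310.
Extended Euclid: 604373·(1739) + 528143·(-1990) = 77. Scale by 30: x₀ = 52170.
General solution x = x₀ + 6859t; reducing mod 6859 gives x = 4157 (and y = -4757).

4157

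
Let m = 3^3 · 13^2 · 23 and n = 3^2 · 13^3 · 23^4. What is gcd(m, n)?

min exponent per shared prime: 3^2 · 13^2 · 23 = 34983

34983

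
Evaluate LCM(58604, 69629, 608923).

58604 = 2² · 7² · 13 · 23; 69629 = 7⁴ · 29; 608923 = 7² · 17² · 43
lcm takes max exponent of each prime: 2² · 7⁴ · 13 · 17² · 23 · 29 · 43 = 1034874381268

1034874381268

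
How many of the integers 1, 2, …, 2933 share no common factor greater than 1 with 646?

Prime factors of 646: 2, 17, 19. Count integers ≤ 2933 divisible by none of them.
By inclusion–exclusion: 2933 − ⌊2933/2⌋ − ⌊2933/17⌋ − ⌊2933/19⌋ + ⌊2933/34⌋ + ⌊2933/38⌋ + ⌊2933/323⌋ − ⌊2933/646⌋ = 1309.

1309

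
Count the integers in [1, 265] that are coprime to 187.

227

Prime factors of 187: 11, 17. Count integers ≤ 265 divisible by none of them.
By inclusion–exclusion: 265 − ⌊265/11⌋ − ⌊265/17⌋ + ⌊265/187⌋ = 227.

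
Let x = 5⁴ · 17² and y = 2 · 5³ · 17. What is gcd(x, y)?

min exponent per shared prime: 5³ · 17 = 2125

2125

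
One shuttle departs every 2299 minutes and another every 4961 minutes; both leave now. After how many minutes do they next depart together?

2299 = 11² · 19; 4961 = 11² · 41
max exponents: 11² · 19 · 41 = 94259

94259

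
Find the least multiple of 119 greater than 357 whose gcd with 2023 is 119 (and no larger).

476

Multiples of 119 above 357: 119·4, 119·5, … . Need the cofactor coprime to 2023/119 = 17.
Checking s = 4, 5, … the first with gcd(s, 17) = 1 is s = 4, giving 476.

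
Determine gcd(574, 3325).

7

Euclid: 3325 = 5·574 + 455; 574 = 1·455 + 119; 455 = 3·119 + 98; 119 = 1·98 + 21; 98 = 4·21 + 14; 21 = 1·14 + 7; 14 = 2·7 + 0. Last nonzero remainder: 7.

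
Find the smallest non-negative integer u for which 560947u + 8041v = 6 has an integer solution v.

2258

Euclid: 560947 = 69·8041 + 6118; 8041 = 1·6118 + 1923; 6118 = 3·1923 + 349; 1923 = 5·349 + 178; 349 = 1·178 + 171; 178 = 1·171 + 7; 171 = 24·7 + 3; 7 = 2·3 + 1; 3 = 3·1 + 0 → gcd = 1; 6 = 1·6.
Back-substitution yields 560947·(-2304) + 8041·(160729) = 1, so one solution is u = -2304·6 = -13824, v = 160729·6 = 964374.
Solutions in u differ by 8041/1 = 8041; the one in [0, 8041) is -13824 mod 8041 = 2258.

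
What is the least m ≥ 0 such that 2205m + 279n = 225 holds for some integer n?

2

Reduce mod 279: 2205m ≡ 225 (mod 279). With g = gcd(2205, 279) = 9 dividing 225, divide through: 245m ≡ 25 (mod 31).
Since gcd(245, 31) = 1, m ≡ 25·(245)⁻¹ ≡ 2 (mod 31). Smallest non-negative: 2.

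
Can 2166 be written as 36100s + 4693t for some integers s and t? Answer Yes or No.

gcd(36100, 4693): 36100 = 7·4693 + 3249; 4693 = 1·3249 + 1444; 3249 = 2·1444 + 361; 1444 = 4·361 + 0 → 361
361 divides 2166, so a solution exists.

Yes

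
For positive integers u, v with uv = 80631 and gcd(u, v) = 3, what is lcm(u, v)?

26877

For any two positive integers, gcd × lcm equals their product. Hence lcm = 80631 / 3 = 26877.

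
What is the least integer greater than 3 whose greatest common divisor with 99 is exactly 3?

6

99 = 3·33. Any k with gcd(k, 99) = 3 is a multiple of 3, say 3s, with s coprime to 33.
Need s > 3/3, so s ≥ 2. First s ≥ 2 with gcd(s, 33) = 1 is s = 2. Thus k = 3·2 = 6.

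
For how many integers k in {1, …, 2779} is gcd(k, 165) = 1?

165 = 3·5·11. Inclusion–exclusion on these primes:
2779 − ⌊2779/3⌋ − ⌊2779/5⌋ − ⌊2779/11⌋ + ⌊2779/15⌋ + ⌊2779/33⌋ + ⌊2779/55⌋ − ⌊2779/165⌋ = 1349

1349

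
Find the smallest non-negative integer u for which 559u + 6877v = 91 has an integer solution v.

gcd(559, 6877) = 13 (Euclid: 6877 = 12·559 + 169; 559 = 3·169 + 52; 169 = 3·52 + 13; 52 = 4·13 + 0), and 13 | 91.
Extended Euclid: 559·(-123) + 6877·(10) = 13. Scale by 7: u₀ = -861.
General solution u = u₀ + 529t; reducing mod 529 gives u = 197 (and v = -16).

197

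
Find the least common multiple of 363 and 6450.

363 = 3 · 11²; 6450 = 2 · 3 · 5² · 43
max exponents: 2 · 3 · 5² · 11² · 43 = 780450

780450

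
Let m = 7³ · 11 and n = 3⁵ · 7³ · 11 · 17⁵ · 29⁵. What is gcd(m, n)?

3773

min exponent per shared prime: 7³ · 11 = 3773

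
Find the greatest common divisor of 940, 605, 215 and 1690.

5

940 = 2² · 5 · 47; 605 = 5 · 11²; 215 = 5 · 43; 1690 = 2 · 5 · 13²
gcd takes min exponent of each prime: 5 = 5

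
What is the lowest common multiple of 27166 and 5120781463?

481353457522

27166 = 2 · 17² · 47; 5120781463 = 7 · 17² · 37² · 43²
max exponents: 2 · 7 · 17² · 37² · 43² · 47 = 481353457522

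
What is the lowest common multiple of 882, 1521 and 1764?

882 = 2 · 3² · 7²; 1521 = 3² · 13²; 1764 = 2² · 3² · 7²
lcm takes max exponent of each prime: 2² · 3² · 7² · 13² = 298116

298116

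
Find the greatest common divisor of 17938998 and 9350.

22

Euclid: 17938998 = 1918·9350 + 5698; 9350 = 1·5698 + 3652; 5698 = 1·3652 + 2046; 3652 = 1·2046 + 1606; 2046 = 1·1606 + 440; 1606 = 3·440 + 286; 440 = 1·286 + 154; 286 = 1·154 + 132; 154 = 1·132 + 22; 132 = 6·22 + 0. Last nonzero remainder: 22.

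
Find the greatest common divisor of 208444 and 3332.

208444 = 2² · 31 · 41²
3332 = 2² · 7² · 17
Common: 2² = 4

4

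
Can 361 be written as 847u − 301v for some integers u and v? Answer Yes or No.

No

gcd(847, 301): 847 = 2·301 + 245; 301 = 1·245 + 56; 245 = 4·56 + 21; 56 = 2·21 + 14; 21 = 1·14 + 7; 14 = 2·7 + 0 → 7
7 does not divide 361, so a solution does not exist.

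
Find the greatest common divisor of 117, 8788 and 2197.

13

gcd(117, 8788): 8788 = 75·117 + 13; 117 = 9·13 + 0 → 13
gcd(13, 2197): 2197 = 169·13 + 0 → 13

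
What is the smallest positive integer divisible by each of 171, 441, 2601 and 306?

171 = 3² · 19; 441 = 3² · 7²; 2601 = 3² · 17²; 306 = 2 · 3² · 17
lcm takes max exponent of each prime: 2 · 3² · 7² · 17² · 19 = 4843062

4843062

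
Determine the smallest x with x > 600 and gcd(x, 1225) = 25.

1225 = 25·49. Any x with gcd(x, 1225) = 25 is a multiple of 25, say 25s, with s coprime to 49.
Need s > 600/25, so s ≥ 25. First s ≥ 25 with gcd(s, 49) = 1 is s = 25. Thus x = 25·25 = 625.

625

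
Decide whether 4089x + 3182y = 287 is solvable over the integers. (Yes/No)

Yes

gcd(4089, 3182): 4089 = 1·3182 + 907; 3182 = 3·907 + 461; 907 = 1·461 + 446; 461 = 1·446 + 15; 446 = 29·15 + 11; 15 = 1·11 + 4; 11 = 2·4 + 3; 4 = 1·3 + 1; 3 = 3·1 + 0 → 1
1 divides 287, so a solution exists.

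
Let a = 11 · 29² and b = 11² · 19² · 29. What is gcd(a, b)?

min exponent per shared prime: 11 · 29 = 319

319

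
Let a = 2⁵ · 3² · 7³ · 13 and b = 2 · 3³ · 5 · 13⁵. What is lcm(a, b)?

550167115680

max exponent per prime: 2⁵ · 3³ · 5 · 7³ · 13⁵ = 550167115680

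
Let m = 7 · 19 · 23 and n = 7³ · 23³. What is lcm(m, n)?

max exponent per prime: 7³ · 19 · 23³ = 79292339

79292339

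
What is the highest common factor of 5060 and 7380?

5060 = 2² · 5 · 11 · 23
7380 = 2² · 3² · 5 · 41
Common: 2² · 5 = 20

20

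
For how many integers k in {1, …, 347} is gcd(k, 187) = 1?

297

187 = 11·17. Inclusion–exclusion on these primes:
347 − ⌊347/11⌋ − ⌊347/17⌋ + ⌊347/187⌋ = 297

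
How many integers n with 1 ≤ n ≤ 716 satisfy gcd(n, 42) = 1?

Prime factors of 42: 2, 3, 7. Count integers ≤ 716 divisible by none of them.
By inclusion–exclusion: 716 − ⌊716/2⌋ − ⌊716/3⌋ − ⌊716/7⌋ + ⌊716/6⌋ + ⌊716/14⌋ + ⌊716/21⌋ − ⌊716/42⌋ = 205.

205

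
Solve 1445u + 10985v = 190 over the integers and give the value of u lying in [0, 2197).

Reduce mod 10985: 1445u ≡ 190 (mod 10985). With g = gcd(1445, 10985) = 5 dividing 190, divide through: 289u ≡ 38 (mod 2197).
Since gcd(289, 2197) = 1, u ≡ 38·(289)⁻¹ ≡ 251 (mod 2197). Smallest non-negative: 251.

251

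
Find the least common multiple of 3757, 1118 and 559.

323102

lcm(3757, 1118) = 3757·1118/gcd = 4200326/13 = 323102
lcm(323102, 559) = 323102·559/gcd = 180614018/559 = 323102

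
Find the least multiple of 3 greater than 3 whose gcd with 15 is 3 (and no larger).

6

Multiples of 3 above 3: 3·2, 3·3, … . Need the cofactor coprime to 15/3 = 5.
Checking s = 2, 3, … the first with gcd(s, 5) = 1 is s = 2, giving 6.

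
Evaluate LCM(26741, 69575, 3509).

445906175

lcm(26741, 69575) = 26741·69575/gcd = 1860505075/121 = 15376075
lcm(15376075, 3509) = 15376075·3509/gcd = 53954647175/121 = 445906175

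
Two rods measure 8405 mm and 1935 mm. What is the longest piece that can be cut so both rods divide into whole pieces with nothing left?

5

8405 = 5 · 41²
1935 = 3² · 5 · 43
Common: 5 = 5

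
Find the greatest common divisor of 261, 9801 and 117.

9

gcd(261, 9801): 9801 = 37·261 + 144; 261 = 1·144 + 117; 144 = 1·117 + 27; 117 = 4·27 + 9; 27 = 3·9 + 0 → 9
gcd(9, 117): 117 = 13·9 + 0 → 9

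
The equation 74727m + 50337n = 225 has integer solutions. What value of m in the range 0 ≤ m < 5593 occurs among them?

3168

gcd(74727, 50337) = 9 (Euclid: 74727 = 1·50337 + 24390; 50337 = 2·24390 + 1557; 24390 = 15·1557 + 1035; 1557 = 1·1035 + 522; 1035 = 1·522 + 513; 522 = 1·513 + 9; 513 = 57·9 + 0), and 9 | 225.
Extended Euclid: 74727·(-97) + 50337·(144) = 9. Scale by 25: m₀ = -2425.
General solution m = m₀ + 5593t; reducing mod 5593 gives m = 3168 (and n = -4703).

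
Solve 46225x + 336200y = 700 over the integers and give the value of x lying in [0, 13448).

6444

Reduce mod 336200: 46225x ≡ 700 (mod 336200). With g = gcd(46225, 336200) = 25 dividing 700, divide through: 1849x ≡ 28 (mod 13448).
Since gcd(1849, 13448) = 1, x ≡ 28·(1849)⁻¹ ≡ 6444 (mod 13448). Smallest non-negative: 6444.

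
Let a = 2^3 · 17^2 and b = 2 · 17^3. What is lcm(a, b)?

39304

max exponent per prime: 2^3 · 17^3 = 39304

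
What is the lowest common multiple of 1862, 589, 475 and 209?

1862 = 2 · 7² · 19; 589 = 19 · 31; 475 = 5² · 19; 209 = 11 · 19
lcm takes max exponent of each prime: 2 · 5² · 7² · 11 · 19 · 31 = 15873550

15873550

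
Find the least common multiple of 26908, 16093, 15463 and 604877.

26908 = 2² · 7 · 31²; 16093 = 7 · 11² · 19; 15463 = 7 · 47²; 604877 = 7 · 13 · 17² · 23
lcm takes max exponent of each prime: 2² · 7 · 11² · 13 · 17² · 19 · 23 · 31² · 47² = 11808239067933308

11808239067933308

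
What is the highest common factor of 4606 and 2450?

4606 = 2 · 7² · 47
2450 = 2 · 5² · 7²
Common: 2 · 7² = 98

98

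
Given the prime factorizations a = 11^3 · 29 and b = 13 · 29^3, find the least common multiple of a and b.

422002867

max exponent per prime: 11^3 · 13 · 29^3 = 422002867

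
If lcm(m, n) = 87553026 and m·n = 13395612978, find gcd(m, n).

gcd·lcm = product, so gcd = 13395612978/87553026 = 153.

153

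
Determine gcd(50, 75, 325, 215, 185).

5

gcd(50, 75): 75 = 1·50 + 25; 50 = 2·25 + 0 → 25
gcd(25, 325): 325 = 13·25 + 0 → 25
gcd(25, 215): 215 = 8·25 + 15; 25 = 1·15 + 10; 15 = 1·10 + 5; 10 = 2·5 + 0 → 5
gcd(5, 185): 185 = 37·5 + 0 → 5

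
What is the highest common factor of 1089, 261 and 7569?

1089 = 3² · 11²; 261 = 3² · 29; 7569 = 3² · 29²
gcd takes min exponent of each prime: 3² = 9

9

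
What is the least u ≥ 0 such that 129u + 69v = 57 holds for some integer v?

9

gcd(129, 69) = 3 (Euclid: 129 = 1·69 + 60; 69 = 1·60 + 9; 60 = 6·9 + 6; 9 = 1·6 + 3; 6 = 2·3 + 0), and 3 | 57.
Extended Euclid: 129·(-8) + 69·(15) = 3. Scale by 19: u₀ = -152.
General solution u = u₀ + 23t; reducing mod 23 gives u = 9 (and v = -16).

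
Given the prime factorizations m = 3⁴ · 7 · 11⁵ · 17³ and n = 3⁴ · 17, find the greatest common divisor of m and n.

min exponent per shared prime: 3⁴ · 17 = 1377

1377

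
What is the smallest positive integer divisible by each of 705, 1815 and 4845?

27553515

705 = 3 · 5 · 47; 1815 = 3 · 5 · 11²; 4845 = 3 · 5 · 17 · 19
lcm takes max exponent of each prime: 3 · 5 · 11² · 17 · 19 · 47 = 27553515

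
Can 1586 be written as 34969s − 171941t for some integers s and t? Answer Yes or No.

No

By Bézout, 34969s − 171941t = 1586 has integer solutions iff gcd(34969, 171941) | 1586.
Euclid: 171941 = 4·34969 + 32065; 34969 = 1·32065 + 2904; 32065 = 11·2904 + 121; 2904 = 24·121 + 0. gcd = 121; 1586 mod 121 = 13. No.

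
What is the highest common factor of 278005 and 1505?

278005 = 5 · 7 · 13² · 47
1505 = 5 · 7 · 43
Common: 5 · 7 = 35

35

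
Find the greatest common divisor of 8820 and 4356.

36

Euclid: 8820 = 2·4356 + 108; 4356 = 40·108 + 36; 108 = 3·36 + 0. Last nonzero remainder: 36.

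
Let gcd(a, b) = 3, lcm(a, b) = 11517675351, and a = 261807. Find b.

131979

a·b = gcd·lcm = 3·11517675351 = 34553026053, so b = 34553026053/261807 = 131979.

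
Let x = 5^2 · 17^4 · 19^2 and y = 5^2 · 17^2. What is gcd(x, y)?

7225

min exponent per shared prime: 5^2 · 17^2 = 7225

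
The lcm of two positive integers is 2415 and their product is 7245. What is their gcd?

3

gcd·lcm = product, so gcd = 7245/2415 = 3.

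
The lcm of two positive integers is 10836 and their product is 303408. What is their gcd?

28

gcd·lcm = product, so gcd = 303408/10836 = 28.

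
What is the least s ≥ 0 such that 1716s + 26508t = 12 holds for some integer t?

1622

Euclid: 26508 = 15·1716 + 768; 1716 = 2·768 + 180; 768 = 4·180 + 48; 180 = 3·48 + 36; 48 = 1·36 + 12; 36 = 3·12 + 0 → gcd = 12; 12 = 12·1.
Back-substitution yields 1716·(-587) + 26508·(38) = 12, so one solution is s = -587·1 = -587, t = 38·1 = 38.
Solutions in s differ by 26508/12 = 2209; the one in [0, 2209) is -587 mod 2209 = 1622.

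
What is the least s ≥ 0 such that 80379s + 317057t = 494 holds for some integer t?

Euclid: 317057 = 3·80379 + 75920; 80379 = 1·75920 + 4459; 75920 = 17·4459 + 117; 4459 = 38·117 + 13; 117 = 9·13 + 0 → gcd = 13; 494 = 13·38.
Back-substitution yields 80379·(2702) + 317057·(-685) = 13, so one solution is s = 2702·38 = 102676, t = -685·38 = -26030.
Solutions in s differ by 317057/13 = 24389; the one in [0, 24389) is 102676 mod 24389 = 5120.

5120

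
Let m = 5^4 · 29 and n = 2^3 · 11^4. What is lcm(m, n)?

max exponent per prime: 2^3 · 5^4 · 11^4 · 29 = 2122945000

2122945000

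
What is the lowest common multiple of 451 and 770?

31570

gcd first: 770 = 1·451 + 319; 451 = 1·319 + 132; 319 = 2·132 + 55; 132 = 2·55 + 22; 55 = 2·22 + 11; 22 = 2·11 + 0 → gcd = 11
lcm = 451·770/gcd = 347270/11 = 31570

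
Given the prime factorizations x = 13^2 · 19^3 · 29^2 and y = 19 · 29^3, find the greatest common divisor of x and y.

15979

min exponent per shared prime: 19 · 29^2 = 15979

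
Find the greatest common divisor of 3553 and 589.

19

3553 = 11 · 17 · 19
589 = 19 · 31
Common: 19 = 19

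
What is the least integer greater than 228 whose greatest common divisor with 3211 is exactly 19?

266

Multiples of 19 above 228: 19·13, 19·14, … . Need the cofactor coprime to 3211/19 = 169.
Checking s = 13, 14, … the first with gcd(s, 169) = 1 is s = 14, giving 266.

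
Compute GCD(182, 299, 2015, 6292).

gcd(182, 299): 299 = 1·182 + 117; 182 = 1·117 + 65; 117 = 1·65 + 52; 65 = 1·52 + 13; 52 = 4·13 + 0 → 13
gcd(13, 2015): 2015 = 155·13 + 0 → 13
gcd(13, 6292): 6292 = 484·13 + 0 → 13

13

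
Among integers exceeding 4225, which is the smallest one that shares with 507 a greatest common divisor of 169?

4394

Multiples of 169 above 4225: 169·26, 169·27, … . Need the cofactor coprime to 507/169 = 3.
Checking s = 26, 27, … the first with gcd(s, 3) = 1 is s = 26, giving 4394.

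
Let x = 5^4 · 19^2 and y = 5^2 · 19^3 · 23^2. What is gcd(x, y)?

min exponent per shared prime: 5^2 · 19^2 = 9025

9025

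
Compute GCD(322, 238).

322 = 2 · 7 · 23
238 = 2 · 7 · 17
Common: 2 · 7 = 14

14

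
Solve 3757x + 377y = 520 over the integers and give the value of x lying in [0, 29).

18

Reduce mod 377: 3757x ≡ 520 (mod 377). With g = gcd(3757, 377) = 13 dividing 520, divide through: 289x ≡ 40 (mod 29).
Since gcd(289, 29) = 1, x ≡ 40·(289)⁻¹ ≡ 18 (mod 29). Smallest non-negative: 18.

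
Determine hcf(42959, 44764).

361

Euclid: 44764 = 1·42959 + 1805; 42959 = 23·1805 + 1444; 1805 = 1·1444 + 361; 1444 = 4·361 + 0. Last nonzero remainder: 361.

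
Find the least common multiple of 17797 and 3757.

gcd first: 17797 = 4·3757 + 2769; 3757 = 1·2769 + 988; 2769 = 2·988 + 793; 988 = 1·793 + 195; 793 = 4·195 + 13; 195 = 15·13 + 0 → gcd = 13
lcm = 17797·3757/gcd = 66863329/13 = 5143333

5143333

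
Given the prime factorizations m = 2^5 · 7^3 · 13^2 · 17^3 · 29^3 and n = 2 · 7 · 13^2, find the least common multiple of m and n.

222265246138208

max exponent per prime: 2^5 · 7^3 · 13^2 · 17^3 · 29^3 = 222265246138208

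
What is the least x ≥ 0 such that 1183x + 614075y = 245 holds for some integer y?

gcd(1183, 614075) = 7 (Euclid: 614075 = 519·1183 + 98; 1183 = 12·98 + 7; 98 = 14·7 + 0), and 7 | 245.
Extended Euclid: 1183·(6229) + 614075·(-12) = 7. Scale by 35: x₀ = 218015.
General solution x = x₀ + 87725t; reducing mod 87725 gives x = 42565 (and y = -82).

42565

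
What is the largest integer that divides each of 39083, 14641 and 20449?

gcd(39083, 14641): 39083 = 2·14641 + 9801; 14641 = 1·9801 + 4840; 9801 = 2·4840 + 121; 4840 = 40·121 + 0 → 121
gcd(121, 20449): 20449 = 169·121 + 0 → 121

121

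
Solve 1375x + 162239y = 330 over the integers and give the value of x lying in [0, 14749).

3540

Euclid: 162239 = 117·1375 + 1364; 1375 = 1·1364 + 11; 1364 = 124·11 + 0 → gcd = 11; 330 = 11·30.
Back-substitution yields 1375·(118) + 162239·(-1) = 11, so one solution is x = 118·30 = 3540, y = -1·30 = -30.
Solutions in x differ by 162239/11 = 14749; the one in [0, 14749) is 3540 mod 14749 = 3540.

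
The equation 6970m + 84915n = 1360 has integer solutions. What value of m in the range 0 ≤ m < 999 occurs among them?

853

gcd(6970, 84915) = 85 (Euclid: 84915 = 12·6970 + 1275; 6970 = 5·1275 + 595; 1275 = 2·595 + 85; 595 = 7·85 + 0), and 85 | 1360.
Extended Euclid: 6970·(-134) + 84915·(11) = 85. Scale by 16: m₀ = -2144.
General solution m = m₀ + 999t; reducing mod 999 gives m = 853 (and n = -70).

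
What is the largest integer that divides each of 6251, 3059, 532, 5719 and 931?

6251 = 7 · 19 · 47; 3059 = 7 · 19 · 23; 532 = 2² · 7 · 19; 5719 = 7 · 19 · 43; 931 = 7² · 19
gcd takes min exponent of each prime: 7 · 19 = 133

133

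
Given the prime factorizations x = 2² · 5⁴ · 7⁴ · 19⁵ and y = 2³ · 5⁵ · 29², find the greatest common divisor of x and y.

min exponent per shared prime: 2² · 5⁴ = 2500

2500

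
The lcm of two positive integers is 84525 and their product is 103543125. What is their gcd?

gcd·lcm = product, so gcd = 103543125/84525 = 1225.

1225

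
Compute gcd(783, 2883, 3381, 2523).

783 = 3³ · 29; 2883 = 3 · 31²; 3381 = 3 · 7² · 23; 2523 = 3 · 29²
gcd takes min exponent of each prime: 3 = 3

3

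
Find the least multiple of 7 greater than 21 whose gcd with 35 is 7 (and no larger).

28

gcd(a, 35) = 7 forces 7 | a; write a = 7s. Then gcd(7s, 7·5) = 7·gcd(s, 5), so need gcd(s, 5) = 1.
7s > 21 gives s ≥ 4. The least s ≥ 4 coprime to 5 is 4, so a = 7·4 = 28.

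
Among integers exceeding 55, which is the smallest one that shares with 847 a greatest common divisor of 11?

66

847 = 11·77. Any x with gcd(x, 847) = 11 is a multiple of 11, say 11s, with s coprime to 77.
Need s > 55/11, so s ≥ 6. First s ≥ 6 with gcd(s, 77) = 1 is s = 6. Thus x = 11·6 = 66.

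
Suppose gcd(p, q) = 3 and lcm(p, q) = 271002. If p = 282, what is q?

2883

p·q = gcd·lcm = 3·271002 = 813006, so q = 813006/282 = 2883.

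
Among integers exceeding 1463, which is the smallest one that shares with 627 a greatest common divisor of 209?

Multiples of 209 above 1463: 209·8, 209·9, … . Need the cofactor coprime to 627/209 = 3.
Checking s = 8, 9, … the first with gcd(s, 3) = 1 is s = 8, giving 1672.

1672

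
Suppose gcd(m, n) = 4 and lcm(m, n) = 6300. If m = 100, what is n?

252

m·n = gcd·lcm = 4·6300 = 25200, so n = 25200/100 = 252.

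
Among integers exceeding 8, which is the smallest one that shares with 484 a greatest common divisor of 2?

10

Multiples of 2 above 8: 2·5, 2·6, … . Need the cofactor coprime to 484/2 = 242.
Checking s = 5, 6, … the first with gcd(s, 242) = 1 is s = 5, giving 10.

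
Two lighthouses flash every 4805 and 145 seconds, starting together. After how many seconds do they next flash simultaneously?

gcd first: 4805 = 33·145 + 20; 145 = 7·20 + 5; 20 = 4·5 + 0 → gcd = 5
lcm = 4805·145/gcd = 696725/5 = 139345

139345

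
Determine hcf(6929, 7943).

169

6929 = 13² · 41
7943 = 13² · 47
Common: 13² = 169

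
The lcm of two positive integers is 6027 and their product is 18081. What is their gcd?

3

From gcd × lcm = mn: gcd = 18081 / 6027 = 3.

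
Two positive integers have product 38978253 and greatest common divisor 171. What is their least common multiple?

227943

gcd·lcm = product, so lcm = 38978253/171 = 227943.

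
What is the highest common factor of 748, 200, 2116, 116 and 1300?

4

gcd(748, 200): 748 = 3·200 + 148; 200 = 1·148 + 52; 148 = 2·52 + 44; 52 = 1·44 + 8; 44 = 5·8 + 4; 8 = 2·4 + 0 → 4
gcd(4, 2116): 2116 = 529·4 + 0 → 4
gcd(4, 116): 116 = 29·4 + 0 → 4
gcd(4, 1300): 1300 = 325·4 + 0 → 4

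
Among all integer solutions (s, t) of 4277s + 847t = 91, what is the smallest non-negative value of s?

103

Reduce mod 847: 4277s ≡ 91 (mod 847). With g = gcd(4277, 847) = 7 dividing 91, divide through: 611s ≡ 13 (mod 121).
Since gcd(611, 121) = 1, s ≡ 13·(611)⁻¹ ≡ 103 (mod 121). Smallest non-negative: 103.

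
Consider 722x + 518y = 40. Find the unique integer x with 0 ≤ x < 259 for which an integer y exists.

117

Reduce mod 518: 722x ≡ 40 (mod 518). With g = gcd(722, 518) = 2 dividing 40, divide through: 361x ≡ 20 (mod 259).
Since gcd(361, 259) = 1, x ≡ 20·(361)⁻¹ ≡ 117 (mod 259). Smallest non-negative: 117.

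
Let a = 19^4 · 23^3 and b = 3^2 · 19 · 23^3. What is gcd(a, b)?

231173

min exponent per shared prime: 19 · 23^3 = 231173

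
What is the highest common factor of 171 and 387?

171 = 3² · 19
387 = 3² · 43
Common: 3² = 9

9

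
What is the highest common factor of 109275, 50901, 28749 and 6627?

gcd(109275, 50901): 109275 = 2·50901 + 7473; 50901 = 6·7473 + 6063; 7473 = 1·6063 + 1410; 6063 = 4·1410 + 423; 1410 = 3·423 + 141; 423 = 3·141 + 0 → 141
gcd(141, 28749): 28749 = 203·141 + 126; 141 = 1·126 + 15; 126 = 8·15 + 6; 15 = 2·6 + 3; 6 = 2·3 + 0 → 3
gcd(3, 6627): 6627 = 2209·3 + 0 → 3

3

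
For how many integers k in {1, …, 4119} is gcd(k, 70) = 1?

1413

Prime factors of 70: 2, 5, 7. Count integers ≤ 4119 divisible by none of them.
By inclusion–exclusion: 4119 − ⌊4119/2⌋ − ⌊4119/5⌋ − ⌊4119/7⌋ + ⌊4119/10⌋ + ⌊4119/14⌋ + ⌊4119/35⌋ − ⌊4119/70⌋ = 1413.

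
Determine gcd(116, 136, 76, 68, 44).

4

gcd(116, 136): 136 = 1·116 + 20; 116 = 5·20 + 16; 20 = 1·16 + 4; 16 = 4·4 + 0 → 4
gcd(4, 76): 76 = 19·4 + 0 → 4
gcd(4, 68): 68 = 17·4 + 0 → 4
gcd(4, 44): 44 = 11·4 + 0 → 4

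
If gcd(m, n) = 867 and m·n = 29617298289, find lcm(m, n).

34160667

For any two positive integers, gcd × lcm equals their product. Hence lcm = 29617298289 / 867 = 34160667.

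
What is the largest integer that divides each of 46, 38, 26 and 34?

46 = 2 · 23; 38 = 2 · 19; 26 = 2 · 13; 34 = 2 · 17
gcd takes min exponent of each prime: 2 = 2

2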